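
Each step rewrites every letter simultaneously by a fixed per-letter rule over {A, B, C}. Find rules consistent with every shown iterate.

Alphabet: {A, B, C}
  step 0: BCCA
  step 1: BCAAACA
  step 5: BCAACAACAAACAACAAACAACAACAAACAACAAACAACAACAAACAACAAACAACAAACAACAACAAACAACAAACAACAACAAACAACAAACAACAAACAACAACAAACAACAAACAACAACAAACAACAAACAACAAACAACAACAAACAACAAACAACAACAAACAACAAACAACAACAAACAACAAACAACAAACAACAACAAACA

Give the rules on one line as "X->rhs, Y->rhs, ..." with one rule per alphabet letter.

A->ACA, B->BC, C->A

  step 0 ⇒ step 1: BCCA ⇒ BC·A·A·ACA
    A ↦ ACA
    B ↦ BC
    C ↦ A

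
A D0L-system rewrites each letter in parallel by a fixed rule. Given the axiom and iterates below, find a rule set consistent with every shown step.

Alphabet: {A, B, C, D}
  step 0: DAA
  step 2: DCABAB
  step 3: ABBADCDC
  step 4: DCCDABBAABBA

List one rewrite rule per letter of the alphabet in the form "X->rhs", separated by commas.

A->D, B->C, C->BA, D->AB

  step 3 ⇒ step 4: ABBADCDC ⇒ D·C·C·D·AB·BA·AB·BA
    A ↦ D
    B ↦ C
    C ↦ BA
    D ↦ AB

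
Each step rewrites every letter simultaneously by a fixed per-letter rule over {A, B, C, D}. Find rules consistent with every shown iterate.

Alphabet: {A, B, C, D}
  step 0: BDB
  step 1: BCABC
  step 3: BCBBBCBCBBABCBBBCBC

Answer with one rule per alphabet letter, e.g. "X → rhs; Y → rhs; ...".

A->CD, B->BC, C->BB, D->A

  step 0 ⇒ step 1: BDB ⇒ BC·A·BC
    B ↦ BC
    D ↦ A
    A ↦ CD  (constrained at step 1)
    C ↦ BB  (constrained at step 1)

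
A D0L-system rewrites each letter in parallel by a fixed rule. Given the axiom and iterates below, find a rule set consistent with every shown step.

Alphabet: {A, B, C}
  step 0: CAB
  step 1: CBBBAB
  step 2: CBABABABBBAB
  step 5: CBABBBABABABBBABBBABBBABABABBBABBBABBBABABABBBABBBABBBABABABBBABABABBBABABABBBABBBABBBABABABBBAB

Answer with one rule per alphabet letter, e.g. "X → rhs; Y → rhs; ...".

  step 1 ⇒ step 2: CBBBAB ⇒ CB·AB·AB·AB·BB·AB
    A ↦ BB
    B ↦ AB
    C ↦ CB

A->BB, B->AB, C->CB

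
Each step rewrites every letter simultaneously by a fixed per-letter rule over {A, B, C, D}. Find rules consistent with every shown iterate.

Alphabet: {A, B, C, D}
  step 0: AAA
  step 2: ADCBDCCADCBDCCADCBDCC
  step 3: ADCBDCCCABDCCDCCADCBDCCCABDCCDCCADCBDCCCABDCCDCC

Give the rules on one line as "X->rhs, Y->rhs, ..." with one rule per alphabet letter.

  step 2 ⇒ step 3: ADCBDCCADCBDCCADCBDCC ⇒ ADC·B·DCC·CA·B·DCC·DCC·ADC·B·DCC·CA·B·DCC·DCC·ADC·B·DCC·CA·B·DCC·DCC
    A ↦ ADC
    B ↦ CA
    C ↦ DCC
    D ↦ B

A->ADC, B->CA, C->DCC, D->B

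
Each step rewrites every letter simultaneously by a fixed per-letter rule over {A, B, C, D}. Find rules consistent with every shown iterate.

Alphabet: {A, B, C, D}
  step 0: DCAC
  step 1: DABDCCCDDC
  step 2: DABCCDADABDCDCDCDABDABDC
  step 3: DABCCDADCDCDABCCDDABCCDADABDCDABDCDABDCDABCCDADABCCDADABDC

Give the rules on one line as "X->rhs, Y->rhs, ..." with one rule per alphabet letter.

A->CCD, B->A, C->DC, D->DAB

  step 2 ⇒ step 3: DABCCDADABDCDCDCDABDABDC ⇒ DAB·CCD·A·DC·DC·DAB·CCD·DAB·CCD·A·DAB·DC·DAB·DC·DAB·DC·DAB·CCD·A·DAB·CCD·A·DAB·DC
    A ↦ CCD
    B ↦ A
    C ↦ DC
    D ↦ DAB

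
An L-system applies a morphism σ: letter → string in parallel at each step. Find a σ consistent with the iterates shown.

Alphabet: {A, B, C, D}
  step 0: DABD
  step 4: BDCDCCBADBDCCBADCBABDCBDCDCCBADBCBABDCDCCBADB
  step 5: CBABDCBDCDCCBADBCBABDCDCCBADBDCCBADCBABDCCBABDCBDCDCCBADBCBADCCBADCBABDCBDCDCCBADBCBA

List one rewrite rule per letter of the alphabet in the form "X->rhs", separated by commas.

  step 4 ⇒ step 5: BDCDCCBADBDCCBADCBABDCBDCDCCBADBCBABDCDCCBADB ⇒ CBA·B·DC·B·DC·DC·CBA·D·B·CBA·B·DC·DC·CBA·D·B·DC·CBA·D·CBA·B·DC·CBA·B·DC·B·DC·DC·CBA·D·B·CBA·DC·CBA·D·CBA·B·DC·B·DC·DC·CBA·D·B·CBA
    A ↦ D
    B ↦ CBA
    C ↦ DC
    D ↦ B

A->D, B->CBA, C->DC, D->B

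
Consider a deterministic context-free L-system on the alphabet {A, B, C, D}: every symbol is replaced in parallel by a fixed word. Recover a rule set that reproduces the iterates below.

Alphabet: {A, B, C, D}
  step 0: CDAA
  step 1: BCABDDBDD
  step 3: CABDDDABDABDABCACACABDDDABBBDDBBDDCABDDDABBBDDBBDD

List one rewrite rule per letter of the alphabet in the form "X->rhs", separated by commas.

  step 0 ⇒ step 1: CDAA ⇒ B·CA·BDD·BDD
    A ↦ BDD
    C ↦ B
    D ↦ CA
    B ↦ DAB  (constrained at step 1)

A->BDD, B->DAB, C->B, D->CA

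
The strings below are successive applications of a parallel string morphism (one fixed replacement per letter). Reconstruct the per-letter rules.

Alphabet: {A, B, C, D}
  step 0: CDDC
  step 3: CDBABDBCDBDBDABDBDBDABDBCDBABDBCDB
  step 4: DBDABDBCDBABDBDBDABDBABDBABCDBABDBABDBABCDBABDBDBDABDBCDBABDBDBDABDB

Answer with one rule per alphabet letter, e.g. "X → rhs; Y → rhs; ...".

  step 3 ⇒ step 4: CDBABDBCDBDBDABDBDBDABDBCDBABDBCDB ⇒ DBD·AB·DB·C·DB·AB·DB·DBD·AB·DB·AB·DB·AB·C·DB·AB·DB·AB·DB·AB·C·DB·AB·DB·DBD·AB·DB·C·DB·AB·DB·DBD·AB·DB
    A ↦ C
    B ↦ DB
    C ↦ DBD
    D ↦ AB

A->C, B->DB, C->DBD, D->AB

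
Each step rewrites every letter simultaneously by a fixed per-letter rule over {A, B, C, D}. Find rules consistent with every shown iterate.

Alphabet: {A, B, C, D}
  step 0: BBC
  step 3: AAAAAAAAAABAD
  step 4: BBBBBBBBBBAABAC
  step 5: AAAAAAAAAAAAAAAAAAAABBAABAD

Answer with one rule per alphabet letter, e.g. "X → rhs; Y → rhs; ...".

A->B, B->AA, C->AD, D->AC

  step 4 ⇒ step 5: BBBBBBBBBBAABAC ⇒ AA·AA·AA·AA·AA·AA·AA·AA·AA·AA·B·B·AA·B·AD
    A ↦ B
    B ↦ AA
    C ↦ AD
  step 3 ⇒ step 4: AAAAAAAAAABAD ⇒ B·B·B·B·B·B·B·B·B·B·AA·B·AC
    D ↦ AC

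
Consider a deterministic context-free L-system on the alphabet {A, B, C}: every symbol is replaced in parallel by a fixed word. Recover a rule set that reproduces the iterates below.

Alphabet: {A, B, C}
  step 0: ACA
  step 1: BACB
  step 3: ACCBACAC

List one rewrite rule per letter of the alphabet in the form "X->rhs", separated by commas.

A->B, B->C, C->AC

  step 0 ⇒ step 1: ACA ⇒ B·AC·B
    A ↦ B
    C ↦ AC
    B ↦ C  (constrained at step 1)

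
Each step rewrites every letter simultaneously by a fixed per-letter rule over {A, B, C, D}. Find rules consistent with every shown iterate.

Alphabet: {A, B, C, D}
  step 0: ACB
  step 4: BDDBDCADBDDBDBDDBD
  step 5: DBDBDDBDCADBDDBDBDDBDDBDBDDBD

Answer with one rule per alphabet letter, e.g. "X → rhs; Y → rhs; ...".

  step 4 ⇒ step 5: BDDBDCADBDDBDBDDBD ⇒ D·BD·BD·D·BD·CA·D·BD·D·BD·BD·D·BD·D·BD·BD·D·BD
    A ↦ D
    B ↦ D
    C ↦ CA
    D ↦ BD

A->D, B->D, C->CA, D->BD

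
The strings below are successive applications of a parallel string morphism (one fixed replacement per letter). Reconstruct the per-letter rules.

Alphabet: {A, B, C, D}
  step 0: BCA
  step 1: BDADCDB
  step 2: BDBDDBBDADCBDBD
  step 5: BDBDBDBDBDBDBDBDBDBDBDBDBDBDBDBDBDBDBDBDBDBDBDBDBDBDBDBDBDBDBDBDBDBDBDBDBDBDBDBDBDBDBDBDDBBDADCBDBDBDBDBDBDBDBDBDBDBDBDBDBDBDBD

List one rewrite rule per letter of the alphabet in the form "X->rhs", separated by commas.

  step 1 ⇒ step 2: BDADCDB ⇒ BD·BD·DB·BD·ADC·BD·BD
    A ↦ DB
    B ↦ BD
    C ↦ ADC
    D ↦ BD

A->DB, B->BD, C->ADC, D->BD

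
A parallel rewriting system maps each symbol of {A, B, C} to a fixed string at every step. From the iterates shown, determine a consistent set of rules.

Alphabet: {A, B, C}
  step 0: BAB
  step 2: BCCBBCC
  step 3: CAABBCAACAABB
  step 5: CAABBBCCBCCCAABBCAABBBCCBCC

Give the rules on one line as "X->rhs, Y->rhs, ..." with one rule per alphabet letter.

A->C, B->CAA, C->B

  step 2 ⇒ step 3: BCCBBCC ⇒ CAA·B·B·CAA·CAA·B·B
    B ↦ CAA
    C ↦ B
    A ↦ C  (constrained at step 0)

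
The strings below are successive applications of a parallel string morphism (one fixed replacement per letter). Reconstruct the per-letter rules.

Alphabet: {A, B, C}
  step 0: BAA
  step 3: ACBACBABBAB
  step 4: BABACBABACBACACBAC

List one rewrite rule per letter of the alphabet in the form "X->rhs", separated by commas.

A->B, B->AC, C->AB

  step 3 ⇒ step 4: ACBACBABBAB ⇒ B·AB·AC·B·AB·AC·B·AC·AC·B·AC
    A ↦ B
    B ↦ AC
    C ↦ AB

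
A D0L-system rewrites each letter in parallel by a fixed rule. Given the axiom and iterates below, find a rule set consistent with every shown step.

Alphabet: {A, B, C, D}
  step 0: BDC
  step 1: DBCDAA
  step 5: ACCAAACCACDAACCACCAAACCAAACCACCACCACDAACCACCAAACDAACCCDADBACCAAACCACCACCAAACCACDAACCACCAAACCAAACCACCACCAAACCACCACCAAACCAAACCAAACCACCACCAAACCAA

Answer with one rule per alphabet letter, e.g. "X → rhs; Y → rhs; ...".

  step 0 ⇒ step 1: BDC ⇒ DB·CDA·A
    B ↦ DB
    C ↦ A
    D ↦ CDA
    A ↦ ACC  (constrained at step 1)

A->ACC, B->DB, C->A, D->CDA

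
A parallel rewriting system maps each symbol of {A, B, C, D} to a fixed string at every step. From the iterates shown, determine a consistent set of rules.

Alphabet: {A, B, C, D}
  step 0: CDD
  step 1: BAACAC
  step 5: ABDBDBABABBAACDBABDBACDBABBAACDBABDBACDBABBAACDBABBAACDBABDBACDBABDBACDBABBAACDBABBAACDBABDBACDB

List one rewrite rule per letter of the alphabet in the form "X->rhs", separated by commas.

A->AB, B->DB, C->BA, D->AC

  step 0 ⇒ step 1: CDD ⇒ BA·AC·AC
    C ↦ BA
    D ↦ AC
    A ↦ AB  (constrained at step 1)
    B ↦ DB  (constrained at step 1)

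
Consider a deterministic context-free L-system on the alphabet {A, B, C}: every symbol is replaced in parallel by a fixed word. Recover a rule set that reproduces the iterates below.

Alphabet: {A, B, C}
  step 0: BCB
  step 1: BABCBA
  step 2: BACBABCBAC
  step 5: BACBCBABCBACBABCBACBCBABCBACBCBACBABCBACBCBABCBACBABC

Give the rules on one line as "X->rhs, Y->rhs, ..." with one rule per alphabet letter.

  step 1 ⇒ step 2: BABCBA ⇒ BA·C·BA·BC·BA·C
    A ↦ C
    B ↦ BA
    C ↦ BC

A->C, B->BA, C->BC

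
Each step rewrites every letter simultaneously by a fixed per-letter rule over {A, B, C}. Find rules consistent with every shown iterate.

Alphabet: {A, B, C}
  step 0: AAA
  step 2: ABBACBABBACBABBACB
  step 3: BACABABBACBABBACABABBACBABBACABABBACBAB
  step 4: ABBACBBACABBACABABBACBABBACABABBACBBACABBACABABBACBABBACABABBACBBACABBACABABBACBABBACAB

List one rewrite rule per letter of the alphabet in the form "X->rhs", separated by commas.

  step 3 ⇒ step 4: BACABABBACBABBACABABBACBABBACABABBACBAB ⇒ AB·BAC·B·BAC·AB·BAC·AB·AB·BAC·B·AB·BAC·AB·AB·BAC·B·BAC·AB·BAC·AB·AB·BAC·B·AB·BAC·AB·AB·BAC·B·BAC·AB·BAC·AB·AB·BAC·B·AB·BAC·AB
    A ↦ BAC
    B ↦ AB
    C ↦ B

A->BAC, B->AB, C->B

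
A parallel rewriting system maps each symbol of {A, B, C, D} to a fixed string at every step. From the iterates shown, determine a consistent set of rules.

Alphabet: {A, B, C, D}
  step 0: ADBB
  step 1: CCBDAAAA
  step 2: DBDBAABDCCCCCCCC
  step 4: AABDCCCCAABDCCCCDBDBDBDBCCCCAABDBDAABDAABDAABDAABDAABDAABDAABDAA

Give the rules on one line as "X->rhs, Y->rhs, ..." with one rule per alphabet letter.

A->CC, B->AA, C->DB, D->BD

  step 1 ⇒ step 2: CCBDAAAA ⇒ DB·DB·AA·BD·CC·CC·CC·CC
    A ↦ CC
    B ↦ AA
    C ↦ DB
    D ↦ BD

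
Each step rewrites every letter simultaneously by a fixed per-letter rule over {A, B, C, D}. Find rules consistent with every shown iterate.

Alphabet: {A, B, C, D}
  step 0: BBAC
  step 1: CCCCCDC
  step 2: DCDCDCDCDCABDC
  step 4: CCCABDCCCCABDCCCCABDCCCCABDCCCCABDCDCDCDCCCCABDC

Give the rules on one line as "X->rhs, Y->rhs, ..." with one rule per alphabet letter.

  step 1 ⇒ step 2: CCCCCDC ⇒ DC·DC·DC·DC·DC·AB·DC
    C ↦ DC
    D ↦ AB
  step 0 ⇒ step 1: BBAC ⇒ CC·CC·C·DC
    A ↦ C
  step 0 ⇒ step 1: BBAC ⇒ CC·CC·C·DC
    B ↦ CC

A->C, B->CC, C->DC, D->AB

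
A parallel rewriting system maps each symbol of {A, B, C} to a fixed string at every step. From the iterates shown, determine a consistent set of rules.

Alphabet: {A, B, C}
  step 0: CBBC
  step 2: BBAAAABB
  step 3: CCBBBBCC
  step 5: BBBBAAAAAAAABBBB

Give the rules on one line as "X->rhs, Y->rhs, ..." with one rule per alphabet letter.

A->B, B->C, C->AA

  step 2 ⇒ step 3: BBAAAABB ⇒ C·C·B·B·B·B·C·C
    A ↦ B
    B ↦ C
    C ↦ AA  (constrained at step 0)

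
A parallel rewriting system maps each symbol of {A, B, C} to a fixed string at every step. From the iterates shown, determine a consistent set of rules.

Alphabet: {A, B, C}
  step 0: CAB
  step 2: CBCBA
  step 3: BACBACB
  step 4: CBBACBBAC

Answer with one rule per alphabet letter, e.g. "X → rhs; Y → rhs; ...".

A->B, B->C, C->BA

  step 3 ⇒ step 4: BACBACB ⇒ C·B·BA·C·B·BA·C
    A ↦ B
    B ↦ C
    C ↦ BA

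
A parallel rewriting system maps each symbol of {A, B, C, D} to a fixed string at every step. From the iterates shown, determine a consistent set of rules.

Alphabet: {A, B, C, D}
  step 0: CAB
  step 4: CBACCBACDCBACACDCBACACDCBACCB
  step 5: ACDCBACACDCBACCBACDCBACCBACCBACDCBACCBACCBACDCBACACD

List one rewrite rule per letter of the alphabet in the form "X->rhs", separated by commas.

A->CB, B->D, C->AC, D->CB

  step 4 ⇒ step 5: CBACCBACDCBACACDCBACACDCBACCB ⇒ AC·D·CB·AC·AC·D·CB·AC·CB·AC·D·CB·AC·CB·AC·CB·AC·D·CB·AC·CB·AC·CB·AC·D·CB·AC·AC·D
    A ↦ CB
    B ↦ D
    C ↦ AC
    D ↦ CB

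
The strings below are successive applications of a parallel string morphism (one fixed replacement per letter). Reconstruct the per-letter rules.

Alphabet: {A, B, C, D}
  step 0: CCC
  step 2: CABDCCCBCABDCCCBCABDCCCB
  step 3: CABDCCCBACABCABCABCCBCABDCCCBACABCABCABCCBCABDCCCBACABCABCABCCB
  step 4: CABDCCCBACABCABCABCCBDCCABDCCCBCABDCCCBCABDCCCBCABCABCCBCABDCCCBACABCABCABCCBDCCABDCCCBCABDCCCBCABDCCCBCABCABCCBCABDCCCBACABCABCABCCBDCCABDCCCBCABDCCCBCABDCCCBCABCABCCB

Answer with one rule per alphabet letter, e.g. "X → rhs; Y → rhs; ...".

A->DC, B->CCB, C->CAB, D->A

  step 3 ⇒ step 4: CABDCCCBACABCABCABCCBCABDCCCBACABCABCABCCBCABDCCCBACABCABCABCCB ⇒ CAB·DC·CCB·A·CAB·CAB·CAB·CCB·DC·CAB·DC·CCB·CAB·DC·CCB·CAB·DC·CCB·CAB·CAB·CCB·CAB·DC·CCB·A·CAB·CAB·CAB·CCB·DC·CAB·DC·CCB·CAB·DC·CCB·CAB·DC·CCB·CAB·CAB·CCB·CAB·DC·CCB·A·CAB·CAB·CAB·CCB·DC·CAB·DC·CCB·CAB·DC·CCB·CAB·DC·CCB·CAB·CAB·CCB
    A ↦ DC
    B ↦ CCB
    C ↦ CAB
    D ↦ A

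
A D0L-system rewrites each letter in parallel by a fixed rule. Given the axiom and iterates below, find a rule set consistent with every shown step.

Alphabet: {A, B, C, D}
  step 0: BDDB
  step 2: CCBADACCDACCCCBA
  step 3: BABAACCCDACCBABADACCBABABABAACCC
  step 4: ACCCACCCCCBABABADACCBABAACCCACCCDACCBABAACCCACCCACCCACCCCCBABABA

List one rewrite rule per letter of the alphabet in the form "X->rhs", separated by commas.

  step 3 ⇒ step 4: BABAACCCDACCBABADACCBABABABAACCC ⇒ AC·CC·AC·CC·CC·BA·BA·BA·DA·CC·BA·BA·AC·CC·AC·CC·DA·CC·BA·BA·AC·CC·AC·CC·AC·CC·AC·CC·CC·BA·BA·BA
    A ↦ CC
    B ↦ AC
    C ↦ BA
    D ↦ DA

A->CC, B->AC, C->BA, D->DA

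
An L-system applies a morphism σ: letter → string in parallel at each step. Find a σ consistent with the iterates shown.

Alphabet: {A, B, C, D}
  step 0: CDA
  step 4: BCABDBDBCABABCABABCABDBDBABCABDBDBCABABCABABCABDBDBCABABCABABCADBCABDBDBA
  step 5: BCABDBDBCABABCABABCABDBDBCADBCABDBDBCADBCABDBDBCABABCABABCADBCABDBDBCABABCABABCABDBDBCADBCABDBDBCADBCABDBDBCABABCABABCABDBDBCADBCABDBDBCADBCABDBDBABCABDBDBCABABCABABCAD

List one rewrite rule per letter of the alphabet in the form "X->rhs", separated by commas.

  step 4 ⇒ step 5: BCABDBDBCABABCABABCABDBDBABCABDBDBCABABCABABCABDBDBCABABCABABCADBCABDBDBA ⇒ BCA·BDB·D·BCA·BA·BCA·BA·BCA·BDB·D·BCA·D·BCA·BDB·D·BCA·D·BCA·BDB·D·BCA·BA·BCA·BA·BCA·D·BCA·BDB·D·BCA·BA·BCA·BA·BCA·BDB·D·BCA·D·BCA·BDB·D·BCA·D·BCA·BDB·D·BCA·BA·BCA·BA·BCA·BDB·D·BCA·D·BCA·BDB·D·BCA·D·BCA·BDB·D·BA·BCA·BDB·D·BCA·BA·BCA·BA·BCA·D
    A ↦ D
    B ↦ BCA
    C ↦ BDB
    D ↦ BA

A->D, B->BCA, C->BDB, D->BA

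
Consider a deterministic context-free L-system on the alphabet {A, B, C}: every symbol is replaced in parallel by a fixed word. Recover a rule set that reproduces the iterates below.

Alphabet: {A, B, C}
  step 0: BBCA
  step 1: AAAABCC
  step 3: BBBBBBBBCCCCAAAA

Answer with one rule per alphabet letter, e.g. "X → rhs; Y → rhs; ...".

A->CC, B->AA, C->B

  step 0 ⇒ step 1: BBCA ⇒ AA·AA·B·CC
    A ↦ CC
    B ↦ AA
    C ↦ B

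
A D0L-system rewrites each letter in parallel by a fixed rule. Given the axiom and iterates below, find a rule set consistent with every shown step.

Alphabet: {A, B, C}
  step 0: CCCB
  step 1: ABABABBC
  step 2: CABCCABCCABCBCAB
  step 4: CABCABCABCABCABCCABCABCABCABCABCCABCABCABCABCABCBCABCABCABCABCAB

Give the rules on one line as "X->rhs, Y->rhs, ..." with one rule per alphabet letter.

A->CA, B->BC, C->AB

  step 1 ⇒ step 2: ABABABBC ⇒ CA·BC·CA·BC·CA·BC·BC·AB
    A ↦ CA
    B ↦ BC
    C ↦ AB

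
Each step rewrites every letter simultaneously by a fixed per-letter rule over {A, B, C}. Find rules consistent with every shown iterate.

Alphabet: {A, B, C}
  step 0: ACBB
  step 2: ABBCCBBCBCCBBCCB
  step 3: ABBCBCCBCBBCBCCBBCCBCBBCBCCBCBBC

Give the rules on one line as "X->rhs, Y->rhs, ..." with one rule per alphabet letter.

A->AB, B->BC, C->CB

  step 2 ⇒ step 3: ABBCCBBCBCCBBCCB ⇒ AB·BC·BC·CB·CB·BC·BC·CB·BC·CB·CB·BC·BC·CB·CB·BC
    A ↦ AB
    B ↦ BC
    C ↦ CB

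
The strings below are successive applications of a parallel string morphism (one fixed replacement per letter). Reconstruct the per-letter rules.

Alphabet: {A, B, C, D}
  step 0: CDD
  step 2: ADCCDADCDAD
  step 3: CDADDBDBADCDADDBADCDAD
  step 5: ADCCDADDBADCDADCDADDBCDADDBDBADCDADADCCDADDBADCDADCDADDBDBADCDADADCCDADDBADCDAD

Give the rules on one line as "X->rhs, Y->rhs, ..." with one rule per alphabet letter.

A->CD, B->C, C->DB, D->AD

  step 2 ⇒ step 3: ADCCDADCDAD ⇒ CD·AD·DB·DB·AD·CD·AD·DB·AD·CD·AD
    A ↦ CD
    C ↦ DB
    D ↦ AD
    B ↦ C  (constrained at step 3)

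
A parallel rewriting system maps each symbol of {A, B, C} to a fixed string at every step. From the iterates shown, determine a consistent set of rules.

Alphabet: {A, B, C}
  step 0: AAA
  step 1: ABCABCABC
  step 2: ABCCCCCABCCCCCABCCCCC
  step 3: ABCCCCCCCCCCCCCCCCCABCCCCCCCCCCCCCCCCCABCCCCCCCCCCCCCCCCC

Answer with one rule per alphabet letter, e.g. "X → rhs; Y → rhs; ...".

  step 2 ⇒ step 3: ABCCCCCABCCCCCABCCCCC ⇒ ABC·C·CCC·CCC·CCC·CCC·CCC·ABC·C·CCC·CCC·CCC·CCC·CCC·ABC·C·CCC·CCC·CCC·CCC·CCC
    A ↦ ABC
    B ↦ C
    C ↦ CCC

A->ABC, B->C, C->CCC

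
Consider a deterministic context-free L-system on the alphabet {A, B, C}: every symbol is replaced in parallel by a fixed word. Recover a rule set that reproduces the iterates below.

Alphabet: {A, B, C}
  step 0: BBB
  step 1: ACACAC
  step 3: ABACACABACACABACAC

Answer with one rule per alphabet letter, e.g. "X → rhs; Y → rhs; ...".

A->AB, B->AC, C->B

  step 0 ⇒ step 1: BBB ⇒ AC·AC·AC
    B ↦ AC
    A ↦ AB  (constrained at step 1)
    C ↦ B  (constrained at step 1)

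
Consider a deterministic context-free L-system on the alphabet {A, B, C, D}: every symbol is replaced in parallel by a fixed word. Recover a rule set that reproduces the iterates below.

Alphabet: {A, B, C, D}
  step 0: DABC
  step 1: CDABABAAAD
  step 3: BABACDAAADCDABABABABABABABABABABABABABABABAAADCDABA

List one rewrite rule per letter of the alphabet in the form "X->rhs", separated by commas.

  step 0 ⇒ step 1: DABC ⇒ CDA·BA·BA·AAD
    A ↦ BA
    B ↦ BA
    C ↦ AAD
    D ↦ CDA

A->BA, B->BA, C->AAD, D->CDA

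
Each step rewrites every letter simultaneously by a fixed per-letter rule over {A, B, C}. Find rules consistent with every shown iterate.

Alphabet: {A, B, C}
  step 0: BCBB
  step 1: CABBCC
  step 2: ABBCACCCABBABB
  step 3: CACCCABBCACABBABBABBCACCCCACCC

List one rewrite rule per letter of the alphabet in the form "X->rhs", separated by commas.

A->CAC, B->C, C->ABB

  step 2 ⇒ step 3: ABBCACCCABBABB ⇒ CAC·C·C·ABB·CAC·ABB·ABB·ABB·CAC·C·C·CAC·C·C
    A ↦ CAC
    B ↦ C
    C ↦ ABB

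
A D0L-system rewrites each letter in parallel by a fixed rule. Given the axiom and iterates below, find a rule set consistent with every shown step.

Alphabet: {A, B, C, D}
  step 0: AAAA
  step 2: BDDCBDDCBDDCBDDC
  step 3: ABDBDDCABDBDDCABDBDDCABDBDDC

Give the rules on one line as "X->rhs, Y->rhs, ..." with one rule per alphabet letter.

  step 2 ⇒ step 3: BDDCBDDCBDDCBDDC ⇒ A·BD·BD·DC·A·BD·BD·DC·A·BD·BD·DC·A·BD·BD·DC
    B ↦ A
    C ↦ DC
    D ↦ BD
    A ↦ DC  (constrained at step 0)

A->DC, B->A, C->DC, D->BD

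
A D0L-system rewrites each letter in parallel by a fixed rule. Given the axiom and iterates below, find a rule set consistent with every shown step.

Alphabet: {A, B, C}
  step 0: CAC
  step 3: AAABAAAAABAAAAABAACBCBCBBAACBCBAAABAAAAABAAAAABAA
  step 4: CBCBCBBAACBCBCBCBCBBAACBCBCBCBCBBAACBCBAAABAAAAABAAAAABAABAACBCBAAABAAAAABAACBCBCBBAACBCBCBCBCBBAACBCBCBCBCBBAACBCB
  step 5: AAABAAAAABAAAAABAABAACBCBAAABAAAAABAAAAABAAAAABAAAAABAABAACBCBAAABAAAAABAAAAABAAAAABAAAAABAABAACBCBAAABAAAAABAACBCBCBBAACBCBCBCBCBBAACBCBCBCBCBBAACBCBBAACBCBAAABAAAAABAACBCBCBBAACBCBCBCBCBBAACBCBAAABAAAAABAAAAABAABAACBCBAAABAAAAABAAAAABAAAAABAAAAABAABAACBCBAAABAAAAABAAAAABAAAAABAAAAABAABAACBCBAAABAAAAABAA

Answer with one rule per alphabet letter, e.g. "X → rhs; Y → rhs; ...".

A->CB, B->BAA, C->AAA

  step 4 ⇒ step 5: CBCBCBBAACBCBCBCBCBBAACBCBCBCBCBBAACBCBAAABAAAAABAAAAABAABAACBCBAAABAAAAABAACBCBCBBAACBCBCBCBCBBAACBCBCBCBCBBAACBCB ⇒ AAA·BAA·AAA·BAA·AAA·BAA·BAA·CB·CB·AAA·BAA·AAA·BAA·AAA·BAA·AAA·BAA·AAA·BAA·BAA·CB·CB·AAA·BAA·AAA·BAA·AAA·BAA·AAA·BAA·AAA·BAA·BAA·CB·CB·AAA·BAA·AAA·BAA·CB·CB·CB·BAA·CB·CB·CB·CB·CB·BAA·CB·CB·CB·CB·CB·BAA·CB·CB·BAA·CB·CB·AAA·BAA·AAA·BAA·CB·CB·CB·BAA·CB·CB·CB·CB·CB·BAA·CB·CB·AAA·BAA·AAA·BAA·AAA·BAA·BAA·CB·CB·AAA·BAA·AAA·BAA·AAA·BAA·AAA·BAA·AAA·BAA·BAA·CB·CB·AAA·BAA·AAA·BAA·AAA·BAA·AAA·BAA·AAA·BAA·BAA·CB·CB·AAA·BAA·AAA·BAA
    A ↦ CB
    B ↦ BAA
    C ↦ AAA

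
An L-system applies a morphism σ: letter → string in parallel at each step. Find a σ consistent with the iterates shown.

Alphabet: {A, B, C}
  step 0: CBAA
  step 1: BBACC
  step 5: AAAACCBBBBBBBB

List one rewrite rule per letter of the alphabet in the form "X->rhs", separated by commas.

A->C, B->A, C->BB

  step 0 ⇒ step 1: CBAA ⇒ BB·A·C·C
    A ↦ C
    B ↦ A
    C ↦ BB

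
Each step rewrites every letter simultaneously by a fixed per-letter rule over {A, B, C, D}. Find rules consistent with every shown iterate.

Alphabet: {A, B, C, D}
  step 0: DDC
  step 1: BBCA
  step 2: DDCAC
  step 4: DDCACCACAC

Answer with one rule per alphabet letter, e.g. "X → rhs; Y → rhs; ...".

  step 1 ⇒ step 2: BBCA ⇒ D·D·CA·C
    A ↦ C
    B ↦ D
    C ↦ CA
  step 0 ⇒ step 1: DDC ⇒ B·B·CA
    D ↦ B

A->C, B->D, C->CA, D->B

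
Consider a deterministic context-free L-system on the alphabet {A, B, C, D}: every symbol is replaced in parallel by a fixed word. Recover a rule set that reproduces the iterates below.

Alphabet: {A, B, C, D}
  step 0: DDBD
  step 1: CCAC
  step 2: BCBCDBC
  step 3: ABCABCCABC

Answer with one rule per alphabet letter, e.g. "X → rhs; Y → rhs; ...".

  step 2 ⇒ step 3: BCBCDBC ⇒ A·BC·A·BC·C·A·BC
    B ↦ A
    C ↦ BC
    D ↦ C
  step 1 ⇒ step 2: CCAC ⇒ BC·BC·D·BC
    A ↦ D

A->D, B->A, C->BC, D->C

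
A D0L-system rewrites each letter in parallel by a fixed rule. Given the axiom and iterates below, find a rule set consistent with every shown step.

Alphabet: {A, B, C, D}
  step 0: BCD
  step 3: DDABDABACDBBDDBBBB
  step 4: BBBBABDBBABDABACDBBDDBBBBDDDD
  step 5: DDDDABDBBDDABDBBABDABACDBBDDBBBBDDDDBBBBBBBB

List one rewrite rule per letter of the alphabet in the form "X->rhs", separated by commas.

  step 4 ⇒ step 5: BBBBABDBBABDABACDBBDDBBBBDDDD ⇒ D·D·D·D·AB·D·BB·D·D·AB·D·BB·AB·D·AB·ACD·BB·D·D·BB·BB·D·D·D·D·BB·BB·BB·BB
    A ↦ AB
    B ↦ D
    C ↦ ACD
    D ↦ BB

A->AB, B->D, C->ACD, D->BB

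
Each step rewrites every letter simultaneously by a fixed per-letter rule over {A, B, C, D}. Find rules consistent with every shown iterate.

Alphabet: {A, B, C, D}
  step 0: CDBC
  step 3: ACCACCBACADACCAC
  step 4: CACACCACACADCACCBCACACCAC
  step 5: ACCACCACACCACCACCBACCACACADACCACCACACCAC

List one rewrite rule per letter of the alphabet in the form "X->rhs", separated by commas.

  step 4 ⇒ step 5: CACACCACACADCACCBCACACCAC ⇒ AC·C·AC·C·AC·AC·C·AC·C·AC·C·B·AC·C·AC·AC·AD·AC·C·AC·C·AC·AC·C·AC
    A ↦ C
    B ↦ AD
    C ↦ AC
    D ↦ B

A->C, B->AD, C->AC, D->B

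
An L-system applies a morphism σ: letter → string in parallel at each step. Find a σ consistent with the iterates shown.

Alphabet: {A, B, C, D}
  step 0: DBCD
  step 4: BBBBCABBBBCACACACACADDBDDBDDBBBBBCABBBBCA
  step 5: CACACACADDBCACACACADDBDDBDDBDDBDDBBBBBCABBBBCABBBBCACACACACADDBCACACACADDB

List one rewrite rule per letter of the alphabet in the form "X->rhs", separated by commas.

  step 4 ⇒ step 5: BBBBCABBBBCACACACACADDBDDBDDBBBBBCABBBBCA ⇒ CA·CA·CA·CA·D·DB·CA·CA·CA·CA·D·DB·D·DB·D·DB·D·DB·D·DB·BB·BB·CA·BB·BB·CA·BB·BB·CA·CA·CA·CA·CA·D·DB·CA·CA·CA·CA·D·DB
    A ↦ DB
    B ↦ CA
    C ↦ D
    D ↦ BB

A->DB, B->CA, C->D, D->BB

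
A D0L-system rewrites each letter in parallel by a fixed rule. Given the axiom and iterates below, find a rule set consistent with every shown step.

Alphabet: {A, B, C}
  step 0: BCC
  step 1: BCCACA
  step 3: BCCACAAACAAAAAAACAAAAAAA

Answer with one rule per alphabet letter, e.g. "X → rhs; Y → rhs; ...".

A->AA, B->BC, C->CA

  step 0 ⇒ step 1: BCC ⇒ BC·CA·CA
    B ↦ BC
    C ↦ CA
    A ↦ AA  (constrained at step 1)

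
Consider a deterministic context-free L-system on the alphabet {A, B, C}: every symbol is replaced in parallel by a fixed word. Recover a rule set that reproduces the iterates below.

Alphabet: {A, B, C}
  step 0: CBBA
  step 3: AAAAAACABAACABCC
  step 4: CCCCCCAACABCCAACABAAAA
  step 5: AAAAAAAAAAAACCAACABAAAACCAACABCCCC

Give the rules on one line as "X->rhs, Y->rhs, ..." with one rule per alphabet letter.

A->C, B->AB, C->AA

  step 4 ⇒ step 5: CCCCCCAACABCCAACABAAAA ⇒ AA·AA·AA·AA·AA·AA·C·C·AA·C·AB·AA·AA·C·C·AA·C·AB·C·C·C·C
    A ↦ C
    B ↦ AB
    C ↦ AA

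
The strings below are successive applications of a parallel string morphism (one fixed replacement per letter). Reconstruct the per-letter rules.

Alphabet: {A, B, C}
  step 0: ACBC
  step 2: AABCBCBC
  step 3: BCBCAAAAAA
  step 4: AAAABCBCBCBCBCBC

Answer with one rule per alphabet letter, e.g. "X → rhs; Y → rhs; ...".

A->BC, B->A, C->A

  step 3 ⇒ step 4: BCBCAAAAAA ⇒ A·A·A·A·BC·BC·BC·BC·BC·BC
    A ↦ BC
    B ↦ A
    C ↦ A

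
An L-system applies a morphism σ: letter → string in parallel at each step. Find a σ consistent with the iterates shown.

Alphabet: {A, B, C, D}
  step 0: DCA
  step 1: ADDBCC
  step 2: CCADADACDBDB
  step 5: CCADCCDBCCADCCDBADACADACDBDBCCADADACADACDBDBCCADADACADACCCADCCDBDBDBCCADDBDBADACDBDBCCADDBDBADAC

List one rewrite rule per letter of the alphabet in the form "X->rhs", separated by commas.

A->CC, B->AC, C->DB, D->AD

  step 1 ⇒ step 2: ADDBCC ⇒ CC·AD·AD·AC·DB·DB
    A ↦ CC
    B ↦ AC
    C ↦ DB
    D ↦ AD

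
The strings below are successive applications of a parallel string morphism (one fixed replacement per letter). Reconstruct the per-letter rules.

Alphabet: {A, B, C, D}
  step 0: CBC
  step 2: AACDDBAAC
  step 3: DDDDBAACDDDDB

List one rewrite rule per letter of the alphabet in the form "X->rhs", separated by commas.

  step 2 ⇒ step 3: AACDDBAAC ⇒ D·D·DDB·A·A·C·D·D·DDB
    A ↦ D
    B ↦ C
    C ↦ DDB
    D ↦ A

A->D, B->C, C->DDB, D->A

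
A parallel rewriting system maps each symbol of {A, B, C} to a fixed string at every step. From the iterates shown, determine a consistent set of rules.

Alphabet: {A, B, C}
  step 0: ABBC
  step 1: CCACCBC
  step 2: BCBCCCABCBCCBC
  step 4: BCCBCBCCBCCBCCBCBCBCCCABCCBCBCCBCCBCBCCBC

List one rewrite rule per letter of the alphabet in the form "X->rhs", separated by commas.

  step 1 ⇒ step 2: CCACCBC ⇒ BC·BC·CCA·BC·BC·C·BC
    A ↦ CCA
    B ↦ C
    C ↦ BC

A->CCA, B->C, C->BC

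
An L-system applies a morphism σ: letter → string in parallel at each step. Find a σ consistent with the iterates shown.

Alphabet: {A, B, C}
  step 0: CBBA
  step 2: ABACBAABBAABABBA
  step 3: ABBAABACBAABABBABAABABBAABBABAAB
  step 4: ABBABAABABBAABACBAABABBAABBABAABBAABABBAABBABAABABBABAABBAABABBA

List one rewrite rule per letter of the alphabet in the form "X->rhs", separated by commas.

A->AB, B->BA, C->AC

  step 3 ⇒ step 4: ABBAABACBAABABBABAABABBAABBABAAB ⇒ AB·BA·BA·AB·AB·BA·AB·AC·BA·AB·AB·BA·AB·BA·BA·AB·BA·AB·AB·BA·AB·BA·BA·AB·AB·BA·BA·AB·BA·AB·AB·BA
    A ↦ AB
    B ↦ BA
    C ↦ AC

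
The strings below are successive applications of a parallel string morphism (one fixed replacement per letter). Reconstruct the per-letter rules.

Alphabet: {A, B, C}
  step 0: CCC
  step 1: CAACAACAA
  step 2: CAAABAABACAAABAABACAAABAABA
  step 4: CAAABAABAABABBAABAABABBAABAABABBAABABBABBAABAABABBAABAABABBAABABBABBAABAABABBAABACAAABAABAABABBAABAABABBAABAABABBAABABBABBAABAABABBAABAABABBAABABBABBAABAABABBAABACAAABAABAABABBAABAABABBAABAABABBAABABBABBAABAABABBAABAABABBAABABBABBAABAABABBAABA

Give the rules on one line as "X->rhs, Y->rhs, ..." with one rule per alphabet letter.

A->ABA, B->BBA, C->CAA

  step 1 ⇒ step 2: CAACAACAA ⇒ CAA·ABA·ABA·CAA·ABA·ABA·CAA·ABA·ABA
    A ↦ ABA
    C ↦ CAA
    B ↦ BBA  (constrained at step 2)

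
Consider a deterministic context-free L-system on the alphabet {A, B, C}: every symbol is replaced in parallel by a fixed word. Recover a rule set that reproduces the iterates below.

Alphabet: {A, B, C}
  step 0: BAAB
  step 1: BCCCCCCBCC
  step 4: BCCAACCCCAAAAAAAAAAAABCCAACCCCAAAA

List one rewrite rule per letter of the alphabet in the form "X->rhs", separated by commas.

  step 0 ⇒ step 1: BAAB ⇒ BCC·CC·CC·BCC
    A ↦ CC
    B ↦ BCC
    C ↦ A  (constrained at step 1)

A->CC, B->BCC, C->A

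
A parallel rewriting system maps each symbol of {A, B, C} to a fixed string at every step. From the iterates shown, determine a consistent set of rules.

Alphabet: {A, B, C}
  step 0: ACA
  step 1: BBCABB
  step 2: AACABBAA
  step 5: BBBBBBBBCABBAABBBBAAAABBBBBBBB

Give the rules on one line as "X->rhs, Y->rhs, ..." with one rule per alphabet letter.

  step 1 ⇒ step 2: BBCABB ⇒ A·A·CA·BB·A·A
    A ↦ BB
    B ↦ A
    C ↦ CA

A->BB, B->A, C->CA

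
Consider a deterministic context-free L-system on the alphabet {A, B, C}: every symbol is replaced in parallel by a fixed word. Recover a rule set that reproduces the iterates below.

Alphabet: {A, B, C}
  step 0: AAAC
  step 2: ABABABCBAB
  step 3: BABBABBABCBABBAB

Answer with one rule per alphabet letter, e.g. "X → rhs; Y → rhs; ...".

  step 2 ⇒ step 3: ABABABCBAB ⇒ B·AB·B·AB·B·AB·CB·AB·B·AB
    A ↦ B
    B ↦ AB
    C ↦ CB

A->B, B->AB, C->CB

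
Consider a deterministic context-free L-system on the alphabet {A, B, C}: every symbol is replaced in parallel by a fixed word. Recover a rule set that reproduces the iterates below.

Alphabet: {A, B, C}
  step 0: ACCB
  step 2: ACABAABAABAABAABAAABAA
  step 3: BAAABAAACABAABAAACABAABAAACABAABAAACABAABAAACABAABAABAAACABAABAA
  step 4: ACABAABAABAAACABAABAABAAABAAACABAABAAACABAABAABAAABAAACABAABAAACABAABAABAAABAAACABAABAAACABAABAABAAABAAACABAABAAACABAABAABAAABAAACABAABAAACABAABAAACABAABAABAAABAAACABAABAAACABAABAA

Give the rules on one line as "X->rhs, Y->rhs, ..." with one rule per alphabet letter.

A->BAA, B->ACA, C->A

  step 3 ⇒ step 4: BAAABAAACABAABAAACABAABAAACABAABAAACABAABAAACABAABAABAAACABAABAA ⇒ ACA·BAA·BAA·BAA·ACA·BAA·BAA·BAA·A·BAA·ACA·BAA·BAA·ACA·BAA·BAA·BAA·A·BAA·ACA·BAA·BAA·ACA·BAA·BAA·BAA·A·BAA·ACA·BAA·BAA·ACA·BAA·BAA·BAA·A·BAA·ACA·BAA·BAA·ACA·BAA·BAA·BAA·A·BAA·ACA·BAA·BAA·ACA·BAA·BAA·ACA·BAA·BAA·BAA·A·BAA·ACA·BAA·BAA·ACA·BAA·BAA
    A ↦ BAA
    B ↦ ACA
    C ↦ A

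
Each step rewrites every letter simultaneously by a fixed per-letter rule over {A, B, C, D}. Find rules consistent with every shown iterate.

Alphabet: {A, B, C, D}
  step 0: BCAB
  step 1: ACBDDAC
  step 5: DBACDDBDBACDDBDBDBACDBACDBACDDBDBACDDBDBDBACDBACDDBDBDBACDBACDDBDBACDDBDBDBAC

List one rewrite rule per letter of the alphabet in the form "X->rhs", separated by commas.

  step 0 ⇒ step 1: BCAB ⇒ AC·B·DD·AC
    A ↦ DD
    B ↦ AC
    C ↦ B
    D ↦ DB  (constrained at step 1)

A->DD, B->AC, C->B, D->DB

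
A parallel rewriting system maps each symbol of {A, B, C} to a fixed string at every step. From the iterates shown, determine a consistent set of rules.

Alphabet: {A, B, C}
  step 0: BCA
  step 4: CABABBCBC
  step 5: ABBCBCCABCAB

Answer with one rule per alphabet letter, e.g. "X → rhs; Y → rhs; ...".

A->B, B->C, C->AB

  step 4 ⇒ step 5: CABABBCBC ⇒ AB·B·C·B·C·C·AB·C·AB
    A ↦ B
    B ↦ C
    C ↦ AB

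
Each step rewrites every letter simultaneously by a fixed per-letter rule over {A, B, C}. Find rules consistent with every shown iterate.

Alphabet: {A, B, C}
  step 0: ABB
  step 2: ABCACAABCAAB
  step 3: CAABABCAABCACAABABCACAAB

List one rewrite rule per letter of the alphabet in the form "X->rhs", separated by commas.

A->CA, B->AB, C->AB

  step 2 ⇒ step 3: ABCACAABCAAB ⇒ CA·AB·AB·CA·AB·CA·CA·AB·AB·CA·CA·AB
    A ↦ CA
    B ↦ AB
    C ↦ AB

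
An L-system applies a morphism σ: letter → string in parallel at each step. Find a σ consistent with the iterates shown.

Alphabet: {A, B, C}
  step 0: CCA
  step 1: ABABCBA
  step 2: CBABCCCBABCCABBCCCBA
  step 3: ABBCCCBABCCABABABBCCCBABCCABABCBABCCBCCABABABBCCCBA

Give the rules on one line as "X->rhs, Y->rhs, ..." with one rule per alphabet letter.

A->CBA, B->BCC, C->AB

  step 2 ⇒ step 3: CBABCCCBABCCABBCCCBA ⇒ AB·BCC·CBA·BCC·AB·AB·AB·BCC·CBA·BCC·AB·AB·CBA·BCC·BCC·AB·AB·AB·BCC·CBA
    A ↦ CBA
    B ↦ BCC
    C ↦ AB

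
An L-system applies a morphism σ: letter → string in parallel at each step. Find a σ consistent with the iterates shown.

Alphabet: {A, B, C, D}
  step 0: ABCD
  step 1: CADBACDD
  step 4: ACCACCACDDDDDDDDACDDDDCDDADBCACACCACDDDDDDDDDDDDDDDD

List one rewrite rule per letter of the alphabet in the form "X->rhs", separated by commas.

  step 0 ⇒ step 1: ABCD ⇒ C·ADB·AC·DD
    A ↦ C
    B ↦ ADB
    C ↦ AC
    D ↦ DD

A->C, B->ADB, C->AC, D->DD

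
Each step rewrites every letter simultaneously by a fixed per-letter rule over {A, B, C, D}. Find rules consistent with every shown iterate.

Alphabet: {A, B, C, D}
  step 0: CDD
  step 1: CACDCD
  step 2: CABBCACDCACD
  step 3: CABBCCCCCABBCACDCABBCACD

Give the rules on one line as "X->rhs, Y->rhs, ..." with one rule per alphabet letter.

A->BB, B->CC, C->CA, D->CD

  step 2 ⇒ step 3: CABBCACDCACD ⇒ CA·BB·CC·CC·CA·BB·CA·CD·CA·BB·CA·CD
    A ↦ BB
    B ↦ CC
    C ↦ CA
    D ↦ CD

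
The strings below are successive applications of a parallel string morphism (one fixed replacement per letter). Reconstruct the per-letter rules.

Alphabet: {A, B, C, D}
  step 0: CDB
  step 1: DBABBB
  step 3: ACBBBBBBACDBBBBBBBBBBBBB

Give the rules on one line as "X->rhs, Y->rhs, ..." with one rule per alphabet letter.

  step 0 ⇒ step 1: CDB ⇒ DB·AB·BB
    B ↦ BB
    C ↦ DB
    D ↦ AB
    A ↦ AC  (constrained at step 1)

A->AC, B->BB, C->DB, D->AB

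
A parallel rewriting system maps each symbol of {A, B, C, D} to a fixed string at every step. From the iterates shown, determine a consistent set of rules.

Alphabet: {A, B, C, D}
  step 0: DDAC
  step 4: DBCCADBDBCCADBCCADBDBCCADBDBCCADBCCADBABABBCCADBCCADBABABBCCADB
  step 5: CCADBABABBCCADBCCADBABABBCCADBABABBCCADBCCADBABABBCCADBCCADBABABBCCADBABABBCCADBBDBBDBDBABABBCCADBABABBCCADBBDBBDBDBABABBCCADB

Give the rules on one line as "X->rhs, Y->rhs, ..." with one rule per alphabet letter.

  step 4 ⇒ step 5: DBCCADBDBCCADBCCADBDBCCADBDBCCADBCCADBABABBCCADBCCADBABABBCCADB ⇒ CCA·DB·AB·AB·B·CCA·DB·CCA·DB·AB·AB·B·CCA·DB·AB·AB·B·CCA·DB·CCA·DB·AB·AB·B·CCA·DB·CCA·DB·AB·AB·B·CCA·DB·AB·AB·B·CCA·DB·B·DB·B·DB·DB·AB·AB·B·CCA·DB·AB·AB·B·CCA·DB·B·DB·B·DB·DB·AB·AB·B·CCA·DB
    A ↦ B
    B ↦ DB
    C ↦ AB
    D ↦ CCA

A->B, B->DB, C->AB, D->CCA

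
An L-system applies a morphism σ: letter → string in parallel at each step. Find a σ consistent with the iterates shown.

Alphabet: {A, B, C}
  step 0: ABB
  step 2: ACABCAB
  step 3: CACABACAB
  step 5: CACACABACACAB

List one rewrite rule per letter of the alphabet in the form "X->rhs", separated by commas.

  step 2 ⇒ step 3: ACABCAB ⇒ C·A·C·AB·A·C·AB
    A ↦ C
    B ↦ AB
    C ↦ A

A->C, B->AB, C->A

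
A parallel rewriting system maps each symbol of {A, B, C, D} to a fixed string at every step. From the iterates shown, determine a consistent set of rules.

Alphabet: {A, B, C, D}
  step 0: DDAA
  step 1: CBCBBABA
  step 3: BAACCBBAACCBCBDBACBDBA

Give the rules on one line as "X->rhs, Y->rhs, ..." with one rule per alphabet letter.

A->BA, B->D, C->AC, D->CB

  step 0 ⇒ step 1: DDAA ⇒ CB·CB·BA·BA
    A ↦ BA
    D ↦ CB
    B ↦ D  (constrained at step 1)
    C ↦ AC  (constrained at step 1)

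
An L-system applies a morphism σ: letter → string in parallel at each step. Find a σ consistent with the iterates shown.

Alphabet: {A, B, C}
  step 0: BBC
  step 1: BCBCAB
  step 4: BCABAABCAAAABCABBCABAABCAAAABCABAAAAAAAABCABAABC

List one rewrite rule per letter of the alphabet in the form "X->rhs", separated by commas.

A->AA, B->BC, C->AB

  step 0 ⇒ step 1: BBC ⇒ BC·BC·AB
    B ↦ BC
    C ↦ AB
    A ↦ AA  (constrained at step 1)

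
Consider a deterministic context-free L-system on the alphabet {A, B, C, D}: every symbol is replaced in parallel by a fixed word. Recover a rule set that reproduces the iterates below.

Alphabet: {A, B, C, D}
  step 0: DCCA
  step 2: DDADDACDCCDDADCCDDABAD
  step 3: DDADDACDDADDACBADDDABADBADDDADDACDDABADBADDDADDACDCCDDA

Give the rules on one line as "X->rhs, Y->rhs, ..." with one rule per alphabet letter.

A->C, B->DC, C->BAD, D->DDA

  step 2 ⇒ step 3: DDADDACDCCDDADCCDDABAD ⇒ DDA·DDA·C·DDA·DDA·C·BAD·DDA·BAD·BAD·DDA·DDA·C·DDA·BAD·BAD·DDA·DDA·C·DC·C·DDA
    A ↦ C
    B ↦ DC
    C ↦ BAD
    D ↦ DDA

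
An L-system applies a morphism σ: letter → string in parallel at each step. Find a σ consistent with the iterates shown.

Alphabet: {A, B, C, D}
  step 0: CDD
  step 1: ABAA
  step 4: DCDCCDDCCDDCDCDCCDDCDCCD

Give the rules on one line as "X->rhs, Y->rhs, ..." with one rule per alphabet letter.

A->DC, B->CD, C->AB, D->A

  step 0 ⇒ step 1: CDD ⇒ AB·A·A
    C ↦ AB
    D ↦ A
    A ↦ DC  (constrained at step 1)
    B ↦ CD  (constrained at step 1)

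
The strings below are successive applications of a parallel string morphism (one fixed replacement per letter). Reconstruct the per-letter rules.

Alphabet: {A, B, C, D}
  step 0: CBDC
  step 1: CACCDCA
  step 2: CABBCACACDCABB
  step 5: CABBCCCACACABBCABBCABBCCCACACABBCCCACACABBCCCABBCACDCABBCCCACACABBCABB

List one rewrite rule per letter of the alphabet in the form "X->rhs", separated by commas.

A->BB, B->C, C->CA, D->CD

  step 1 ⇒ step 2: CACCDCA ⇒ CA·BB·CA·CA·CD·CA·BB
    A ↦ BB
    C ↦ CA
    D ↦ CD
  step 0 ⇒ step 1: CBDC ⇒ CA·C·CD·CA
    B ↦ C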